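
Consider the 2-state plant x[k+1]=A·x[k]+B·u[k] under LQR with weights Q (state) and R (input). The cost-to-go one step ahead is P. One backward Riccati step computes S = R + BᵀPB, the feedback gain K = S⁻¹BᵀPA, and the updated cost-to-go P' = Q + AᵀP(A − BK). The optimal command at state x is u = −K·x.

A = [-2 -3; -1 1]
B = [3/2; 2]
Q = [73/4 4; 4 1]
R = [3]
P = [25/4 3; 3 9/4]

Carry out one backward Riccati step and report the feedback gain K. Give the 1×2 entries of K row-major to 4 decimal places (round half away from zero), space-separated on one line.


-0.9021 -0.8426

BᵀP = [15.3750 9.0000]
S = R + BᵀPB = [3] + [41.0625] = [44.0625]
BᵀPA = [-39.7500 -37.1250]
K = S⁻¹·BᵀPA = [-0.9021 -0.8426]
A−BK = [-0.6468 -1.7362; 0.8043 2.6851]
AᵀP(A−BK) = [3.3904 4.7585; 4.7585 9.2202]
P' = Q + AᵀP(A−BK) = [21.6404 8.7585; 8.7585 10.2202]
tr(P') = 31.8606


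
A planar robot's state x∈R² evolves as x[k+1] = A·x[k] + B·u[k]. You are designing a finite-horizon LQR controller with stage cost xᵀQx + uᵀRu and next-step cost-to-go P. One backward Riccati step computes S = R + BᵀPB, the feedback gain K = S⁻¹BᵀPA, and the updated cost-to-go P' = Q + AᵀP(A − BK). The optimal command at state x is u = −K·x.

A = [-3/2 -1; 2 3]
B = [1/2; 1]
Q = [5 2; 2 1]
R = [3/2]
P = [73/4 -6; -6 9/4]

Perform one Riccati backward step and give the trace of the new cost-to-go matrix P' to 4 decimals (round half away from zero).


137.5135

BᵀP = [3.1250 -0.7500]
S = R + BᵀPB = [3/2] + [0.8125] = [2.3125]
BᵀPA = [-6.1875 -5.3750]
K = S⁻¹·BᵀPA = [-2.6757 -2.3243]
A−BK = [-0.1622 0.1622; 4.6757 5.3243]
AᵀP(A−BK) = [69.5068 65.4932; 65.4932 62.0068]
P' = Q + AᵀP(A−BK) = [74.5068 67.4932; 67.4932 63.0068]
tr(P') = 137.5135


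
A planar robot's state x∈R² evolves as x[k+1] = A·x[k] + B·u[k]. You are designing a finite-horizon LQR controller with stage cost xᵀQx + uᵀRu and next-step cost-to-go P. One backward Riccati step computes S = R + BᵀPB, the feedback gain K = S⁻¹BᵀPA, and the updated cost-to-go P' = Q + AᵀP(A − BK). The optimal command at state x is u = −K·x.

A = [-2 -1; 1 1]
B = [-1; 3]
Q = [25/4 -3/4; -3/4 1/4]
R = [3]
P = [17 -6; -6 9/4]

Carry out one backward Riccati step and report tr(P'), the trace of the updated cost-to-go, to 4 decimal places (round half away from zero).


BᵀP = [-35.0000 12.7500]
S = R + BᵀPB = [3] + [73.2500] = [76.2500]
BᵀPA = [82.7500 47.7500]
K = S⁻¹·BᵀPA = [1.0852 0.6262]
A−BK = [-0.9148 -0.3738; -2.2557 -0.8787]
AᵀP(A−BK) = [4.4459 2.4295; 2.4295 1.3475]
P' = Q + AᵀP(A−BK) = [10.6959 1.6795; 1.6795 1.5975]
tr(P') = 12.2934

12.2934


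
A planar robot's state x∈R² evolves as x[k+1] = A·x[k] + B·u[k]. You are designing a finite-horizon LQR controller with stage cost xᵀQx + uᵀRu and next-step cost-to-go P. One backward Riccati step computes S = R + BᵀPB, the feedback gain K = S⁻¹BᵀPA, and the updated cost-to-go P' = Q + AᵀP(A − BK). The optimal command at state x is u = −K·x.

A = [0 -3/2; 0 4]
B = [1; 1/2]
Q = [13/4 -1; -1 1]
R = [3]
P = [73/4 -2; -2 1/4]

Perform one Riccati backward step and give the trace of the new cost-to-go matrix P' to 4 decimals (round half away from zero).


BᵀP = [17.2500 -1.8750]
S = R + BᵀPB = [3] + [16.3125] = [19.3125]
BᵀPA = [0.0000 -33.3750]
K = S⁻¹·BᵀPA = [0.0000 -1.7282]
A−BK = [0.0000 0.2282; 0.0000 4.8641]
AᵀP(A−BK) = [0.0000 0.0000; 0.0000 11.3853]
P' = Q + AᵀP(A−BK) = [3.2500 -1.0000; -1.0000 12.3853]
tr(P') = 15.6353

15.6353


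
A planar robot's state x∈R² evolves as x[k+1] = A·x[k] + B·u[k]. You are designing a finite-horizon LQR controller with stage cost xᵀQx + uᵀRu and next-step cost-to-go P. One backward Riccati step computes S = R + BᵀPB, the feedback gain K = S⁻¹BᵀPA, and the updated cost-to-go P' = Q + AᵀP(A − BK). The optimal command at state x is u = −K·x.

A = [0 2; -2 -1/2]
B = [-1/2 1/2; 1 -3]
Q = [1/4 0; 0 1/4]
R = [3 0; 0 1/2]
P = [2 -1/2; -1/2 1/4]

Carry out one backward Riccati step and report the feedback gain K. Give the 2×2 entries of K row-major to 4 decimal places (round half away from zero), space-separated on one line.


-0.0165 -0.2025 0.4132 1.0620

BᵀP = [-1.5000 0.5000; 2.5000 -1.0000]
S = R + BᵀPB = [3 0; 0 1/2] + [1.2500 -2.2500; -2.2500 4.2500] = [4.2500 -2.2500; -2.2500 4.7500]
BᵀPA = [-1.0000 -3.2500; 2.0000 5.5000]
K = S⁻¹·BᵀPA = [-0.0165 -0.2025; 0.4132 1.0620]
A−BK = [-0.2149 1.3678; -0.7438 2.8884]
AᵀP(A−BK) = [0.1570 -0.0764; -0.0764 2.5635]
P' = Q + AᵀP(A−BK) = [0.4070 -0.0764; -0.0764 2.8135]
tr(P') = 3.2206


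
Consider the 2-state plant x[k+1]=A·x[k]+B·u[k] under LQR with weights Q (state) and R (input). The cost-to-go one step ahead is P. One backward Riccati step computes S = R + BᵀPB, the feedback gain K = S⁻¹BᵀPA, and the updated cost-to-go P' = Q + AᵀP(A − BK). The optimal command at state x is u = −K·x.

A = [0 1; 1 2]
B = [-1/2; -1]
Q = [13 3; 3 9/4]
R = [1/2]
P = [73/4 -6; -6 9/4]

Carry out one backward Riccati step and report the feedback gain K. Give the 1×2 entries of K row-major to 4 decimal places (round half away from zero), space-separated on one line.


BᵀP = [-3.1250 0.7500]
S = R + BᵀPB = [1/2] + [0.8125] = [1.3125]
BᵀPA = [0.7500 -1.6250]
K = S⁻¹·BᵀPA = [0.5714 -1.2381]
A−BK = [0.2857 0.3810; 1.5714 0.7619]
AᵀP(A−BK) = [1.8214 -0.5714; -0.5714 1.2381]
P' = Q + AᵀP(A−BK) = [14.8214 2.4286; 2.4286 3.4881]
tr(P') = 18.3095

0.5714 -1.2381


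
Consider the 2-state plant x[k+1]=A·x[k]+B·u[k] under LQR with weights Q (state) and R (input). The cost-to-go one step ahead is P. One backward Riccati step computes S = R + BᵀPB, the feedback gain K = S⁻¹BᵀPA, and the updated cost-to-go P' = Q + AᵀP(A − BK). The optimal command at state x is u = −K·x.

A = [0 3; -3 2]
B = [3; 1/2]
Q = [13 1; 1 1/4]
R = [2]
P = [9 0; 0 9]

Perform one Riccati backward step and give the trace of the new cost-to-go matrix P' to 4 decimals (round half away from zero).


114.0975

BᵀP = [27.0000 4.5000]
S = R + BᵀPB = [2] + [83.2500] = [85.2500]
BᵀPA = [-13.5000 90.0000]
K = S⁻¹·BᵀPA = [-0.1584 1.0557]
A−BK = [0.4751 -0.1672; -2.9208 1.4721]
AᵀP(A−BK) = [78.8622 -39.7478; -39.7478 21.9853]
P' = Q + AᵀP(A−BK) = [91.8622 -38.7478; -38.7478 22.2353]
tr(P') = 114.0975


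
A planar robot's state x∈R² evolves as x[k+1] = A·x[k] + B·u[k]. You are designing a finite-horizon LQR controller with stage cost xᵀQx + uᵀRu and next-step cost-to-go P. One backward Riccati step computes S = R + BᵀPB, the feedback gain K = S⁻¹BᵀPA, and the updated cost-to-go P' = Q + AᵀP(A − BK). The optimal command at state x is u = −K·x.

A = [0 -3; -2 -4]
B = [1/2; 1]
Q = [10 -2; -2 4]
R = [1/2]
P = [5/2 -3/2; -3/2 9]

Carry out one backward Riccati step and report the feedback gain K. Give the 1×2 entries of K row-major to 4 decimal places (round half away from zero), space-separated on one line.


-1.9130 -3.7391

BᵀP = [-0.2500 8.2500]
S = R + BᵀPB = [1/2] + [8.1250] = [8.6250]
BᵀPA = [-16.5000 -32.2500]
K = S⁻¹·BᵀPA = [-1.9130 -3.7391]
A−BK = [0.9565 -1.1304; -0.0870 -0.2609]
AᵀP(A−BK) = [4.4348 1.3043; 1.3043 9.9130]
P' = Q + AᵀP(A−BK) = [14.4348 -0.6957; -0.6957 13.9130]
tr(P') = 28.3478


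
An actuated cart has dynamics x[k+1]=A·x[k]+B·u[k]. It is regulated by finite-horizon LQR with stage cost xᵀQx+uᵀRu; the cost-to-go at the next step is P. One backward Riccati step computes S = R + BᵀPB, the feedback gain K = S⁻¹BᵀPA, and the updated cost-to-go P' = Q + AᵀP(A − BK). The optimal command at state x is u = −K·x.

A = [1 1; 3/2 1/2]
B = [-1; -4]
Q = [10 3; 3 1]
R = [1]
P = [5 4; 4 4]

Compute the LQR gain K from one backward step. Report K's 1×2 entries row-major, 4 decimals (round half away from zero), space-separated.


-0.5000 -0.3039

BᵀP = [-21.0000 -20.0000]
S = R + BᵀPB = [1] + [101.0000] = [102.0000]
BᵀPA = [-51.0000 -31.0000]
K = S⁻¹·BᵀPA = [-0.5000 -0.3039]
A−BK = [0.5000 0.6961; -0.5000 -0.7157]
AᵀP(A−BK) = [0.5000 0.5000; 0.5000 0.5784]
P' = Q + AᵀP(A−BK) = [10.5000 3.5000; 3.5000 1.5784]
tr(P') = 12.0784


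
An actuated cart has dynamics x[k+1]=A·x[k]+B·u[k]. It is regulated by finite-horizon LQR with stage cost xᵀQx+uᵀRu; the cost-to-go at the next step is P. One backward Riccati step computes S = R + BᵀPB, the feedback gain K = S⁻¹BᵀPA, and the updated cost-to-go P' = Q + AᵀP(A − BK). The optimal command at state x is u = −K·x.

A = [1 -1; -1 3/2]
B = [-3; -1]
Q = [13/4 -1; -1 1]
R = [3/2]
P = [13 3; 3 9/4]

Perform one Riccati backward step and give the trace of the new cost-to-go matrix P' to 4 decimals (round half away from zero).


11.1980

BᵀP = [-42.0000 -11.2500]
S = R + BᵀPB = [3/2] + [137.2500] = [138.7500]
BᵀPA = [-30.7500 25.1250]
K = S⁻¹·BᵀPA = [-0.2216 0.1811]
A−BK = [0.3351 -0.4568; -1.2216 1.6811]
AᵀP(A−BK) = [2.4351 -3.3068; -3.3068 4.5128]
P' = Q + AᵀP(A−BK) = [5.6851 -4.3068; -4.3068 5.5128]
tr(P') = 11.1980


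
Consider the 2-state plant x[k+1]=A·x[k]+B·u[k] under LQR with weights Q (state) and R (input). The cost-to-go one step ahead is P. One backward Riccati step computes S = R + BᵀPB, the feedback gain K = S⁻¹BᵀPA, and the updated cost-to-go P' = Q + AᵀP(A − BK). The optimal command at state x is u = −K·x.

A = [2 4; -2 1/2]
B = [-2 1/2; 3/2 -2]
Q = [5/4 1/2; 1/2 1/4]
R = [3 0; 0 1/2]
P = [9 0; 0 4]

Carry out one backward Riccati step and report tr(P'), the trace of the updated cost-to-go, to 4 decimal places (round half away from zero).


BᵀP = [-18.0000 6.0000; 4.5000 -8.0000]
S = R + BᵀPB = [3 0; 0 1/2] + [45.0000 -21.0000; -21.0000 18.2500] = [48.0000 -21.0000; -21.0000 18.7500]
BᵀPA = [-48.0000 -69.0000; 25.0000 14.0000]
K = S⁻¹·BᵀPA = [-0.8170 -2.1781; 0.4183 -1.6928]
A−BK = [0.1569 0.4902; 0.0621 0.3815]
AᵀP(A−BK) = [2.3268 5.7712; 5.7712 18.4101]
P' = Q + AᵀP(A−BK) = [3.5768 6.2712; 6.2712 18.6601]
tr(P') = 22.2369

22.2369


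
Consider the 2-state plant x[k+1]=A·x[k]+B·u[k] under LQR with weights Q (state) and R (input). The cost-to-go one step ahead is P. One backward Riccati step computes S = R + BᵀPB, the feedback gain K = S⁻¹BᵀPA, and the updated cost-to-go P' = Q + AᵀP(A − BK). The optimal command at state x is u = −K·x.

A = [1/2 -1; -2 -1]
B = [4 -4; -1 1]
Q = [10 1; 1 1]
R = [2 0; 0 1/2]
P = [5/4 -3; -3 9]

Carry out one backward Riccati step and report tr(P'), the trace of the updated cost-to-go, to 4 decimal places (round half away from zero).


BᵀP = [8.0000 -21.0000; -8.0000 21.0000]
S = R + BᵀPB = [2 0; 0 1/2] + [53.0000 -53.0000; -53.0000 53.0000] = [55.0000 -53.0000; -53.0000 53.5000]
BᵀPA = [46.0000 13.0000; -46.0000 -13.0000]
K = S⁻¹·BᵀPA = [0.1723 0.0487; -0.6891 -0.1948]
A−BK = [-2.9457 -1.9738; -1.1386 -0.7566]
AᵀP(A−BK) = [2.6870 1.6765; 1.6765 1.0852]
P' = Q + AᵀP(A−BK) = [12.6870 2.6765; 2.6765 2.0852]
tr(P') = 14.7722

14.7722


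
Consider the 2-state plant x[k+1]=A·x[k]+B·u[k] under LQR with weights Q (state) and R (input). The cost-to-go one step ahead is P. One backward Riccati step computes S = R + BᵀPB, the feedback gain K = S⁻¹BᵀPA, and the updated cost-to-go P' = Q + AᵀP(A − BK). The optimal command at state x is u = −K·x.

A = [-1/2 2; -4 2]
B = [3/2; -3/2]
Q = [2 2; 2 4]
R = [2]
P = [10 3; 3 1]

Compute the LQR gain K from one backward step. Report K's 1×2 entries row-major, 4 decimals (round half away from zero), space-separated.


BᵀP = [10.5000 3.0000]
S = R + BᵀPB = [2] + [11.2500] = [13.2500]
BᵀPA = [-17.2500 27.0000]
K = S⁻¹·BᵀPA = [-1.3019 2.0377]
A−BK = [1.4528 -1.0566; -5.9528 5.0566]
AᵀP(A−BK) = [8.0425 -9.8491; -9.8491 12.9811]
P' = Q + AᵀP(A−BK) = [10.0425 -7.8491; -7.8491 16.9811]
tr(P') = 27.0236

-1.3019 2.0377


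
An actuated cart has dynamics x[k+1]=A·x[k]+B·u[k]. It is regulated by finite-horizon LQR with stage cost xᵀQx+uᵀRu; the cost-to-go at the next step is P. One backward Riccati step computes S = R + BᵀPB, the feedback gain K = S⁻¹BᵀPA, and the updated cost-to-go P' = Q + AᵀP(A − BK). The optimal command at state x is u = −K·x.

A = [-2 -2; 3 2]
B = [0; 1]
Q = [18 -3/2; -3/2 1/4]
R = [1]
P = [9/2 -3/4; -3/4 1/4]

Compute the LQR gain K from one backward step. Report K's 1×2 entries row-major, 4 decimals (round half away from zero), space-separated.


BᵀP = [-0.7500 0.2500]
S = R + BᵀPB = [1] + [0.2500] = [1.2500]
BᵀPA = [2.2500 2.0000]
K = S⁻¹·BᵀPA = [1.8000 1.6000]
A−BK = [-2.0000 -2.0000; 1.2000 0.4000]
AᵀP(A−BK) = [25.2000 23.4000; 23.4000 21.8000]
P' = Q + AᵀP(A−BK) = [43.2000 21.9000; 21.9000 22.0500]
tr(P') = 65.2500

1.8000 1.6000


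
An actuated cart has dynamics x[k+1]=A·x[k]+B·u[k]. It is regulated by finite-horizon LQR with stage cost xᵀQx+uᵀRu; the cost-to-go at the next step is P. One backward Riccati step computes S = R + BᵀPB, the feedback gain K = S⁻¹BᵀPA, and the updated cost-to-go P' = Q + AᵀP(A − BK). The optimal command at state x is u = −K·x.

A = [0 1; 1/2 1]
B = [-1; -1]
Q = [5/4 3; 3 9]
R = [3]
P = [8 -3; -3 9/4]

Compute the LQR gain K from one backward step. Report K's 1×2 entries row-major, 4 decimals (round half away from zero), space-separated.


BᵀP = [-5.0000 0.7500]
S = R + BᵀPB = [3] + [4.2500] = [7.2500]
BᵀPA = [0.3750 -4.2500]
K = S⁻¹·BᵀPA = [0.0517 -0.5862]
A−BK = [0.0517 0.4138; 0.5517 0.4138]
AᵀP(A−BK) = [0.5431 -0.1552; -0.1552 1.7586]
P' = Q + AᵀP(A−BK) = [1.7931 2.8448; 2.8448 10.7586]
tr(P') = 12.5517

0.0517 -0.5862


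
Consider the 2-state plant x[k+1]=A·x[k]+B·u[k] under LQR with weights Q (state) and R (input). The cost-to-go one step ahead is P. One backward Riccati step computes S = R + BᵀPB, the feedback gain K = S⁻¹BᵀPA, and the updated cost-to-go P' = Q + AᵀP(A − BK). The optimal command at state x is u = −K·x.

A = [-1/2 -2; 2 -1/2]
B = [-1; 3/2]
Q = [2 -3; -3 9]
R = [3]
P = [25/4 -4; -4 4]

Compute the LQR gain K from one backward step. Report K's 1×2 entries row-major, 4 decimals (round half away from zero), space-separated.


0.8636 0.6446

BᵀP = [-12.2500 10.0000]
S = R + BᵀPB = [3] + [27.2500] = [30.2500]
BᵀPA = [26.1250 19.5000]
K = S⁻¹·BᵀPA = [0.8636 0.6446]
A−BK = [0.3636 -1.3554; 0.7045 -1.4669]
AᵀP(A−BK) = [3.0000 0.4091; 0.4091 5.4298]
P' = Q + AᵀP(A−BK) = [5.0000 -2.5909; -2.5909 14.4298]
tr(P') = 19.4298


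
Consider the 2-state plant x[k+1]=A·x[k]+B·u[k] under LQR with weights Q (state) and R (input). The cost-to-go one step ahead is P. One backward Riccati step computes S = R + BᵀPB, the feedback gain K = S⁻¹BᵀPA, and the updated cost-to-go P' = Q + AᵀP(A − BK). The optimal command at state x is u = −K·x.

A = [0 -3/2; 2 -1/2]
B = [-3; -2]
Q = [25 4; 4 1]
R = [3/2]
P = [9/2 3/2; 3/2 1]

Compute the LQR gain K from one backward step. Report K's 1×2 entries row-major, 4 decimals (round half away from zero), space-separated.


-0.2031 0.4375

BᵀP = [-16.5000 -6.5000]
S = R + BᵀPB = [3/2] + [62.5000] = [64.0000]
BᵀPA = [-13.0000 28.0000]
K = S⁻¹·BᵀPA = [-0.2031 0.4375]
A−BK = [-0.6094 -0.1875; 1.5938 0.3750]
AᵀP(A−BK) = [1.3594 0.1875; 0.1875 0.3750]
P' = Q + AᵀP(A−BK) = [26.3594 4.1875; 4.1875 1.3750]
tr(P') = 27.7344


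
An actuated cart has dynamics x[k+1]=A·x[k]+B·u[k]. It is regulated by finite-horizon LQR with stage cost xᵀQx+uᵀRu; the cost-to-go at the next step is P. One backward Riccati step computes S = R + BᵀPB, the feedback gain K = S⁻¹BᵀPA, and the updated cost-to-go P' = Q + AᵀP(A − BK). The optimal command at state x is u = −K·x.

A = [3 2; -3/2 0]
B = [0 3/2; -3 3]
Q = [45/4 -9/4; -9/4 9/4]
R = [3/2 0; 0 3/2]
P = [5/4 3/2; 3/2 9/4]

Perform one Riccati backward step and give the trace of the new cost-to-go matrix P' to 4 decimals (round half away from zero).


BᵀP = [-4.5000 -6.7500; 6.3750 9.0000]
S = R + BᵀPB = [3/2 0; 0 3/2] + [20.2500 -27.0000; -27.0000 36.5625] = [21.7500 -27.0000; -27.0000 38.0625]
BᵀPA = [-3.3750 -9.0000; 5.6250 12.7500]
K = S⁻¹·BᵀPA = [0.2368 0.0171; 0.3158 0.3471]
A−BK = [2.5263 1.4794; -1.7368 -0.9900]
AᵀP(A−BK) = [1.8355 1.1053; 1.1053 0.7283]
P' = Q + AᵀP(A−BK) = [13.0855 -1.1447; -1.1447 2.9783]
tr(P') = 16.0638

16.0638


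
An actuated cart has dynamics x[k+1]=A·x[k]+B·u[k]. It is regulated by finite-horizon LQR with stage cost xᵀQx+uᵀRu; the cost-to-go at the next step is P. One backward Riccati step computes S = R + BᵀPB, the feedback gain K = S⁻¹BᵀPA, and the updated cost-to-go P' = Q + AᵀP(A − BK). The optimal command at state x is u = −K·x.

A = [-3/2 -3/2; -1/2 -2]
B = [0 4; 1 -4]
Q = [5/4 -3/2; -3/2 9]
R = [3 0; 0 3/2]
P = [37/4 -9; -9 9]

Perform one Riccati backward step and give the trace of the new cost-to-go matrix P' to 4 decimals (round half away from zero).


BᵀP = [-9.0000 9.0000; 73.0000 -72.0000]
S = R + BᵀPB = [3 0; 0 3/2] + [9.0000 -72.0000; -72.0000 580.0000] = [12.0000 -72.0000; -72.0000 581.5000]
BᵀPA = [9.0000 -4.5000; -73.5000 34.5000]
K = S⁻¹·BᵀPA = [-0.0326 -0.0740; -0.1304 0.0502]
A−BK = [-0.9783 -1.7007; -0.9891 -1.7253]
AᵀP(A−BK) = [0.2690 0.4158; 0.4158 0.7487]
P' = Q + AᵀP(A−BK) = [1.5190 -1.0842; -1.0842 9.7487]
tr(P') = 11.2678

11.2678


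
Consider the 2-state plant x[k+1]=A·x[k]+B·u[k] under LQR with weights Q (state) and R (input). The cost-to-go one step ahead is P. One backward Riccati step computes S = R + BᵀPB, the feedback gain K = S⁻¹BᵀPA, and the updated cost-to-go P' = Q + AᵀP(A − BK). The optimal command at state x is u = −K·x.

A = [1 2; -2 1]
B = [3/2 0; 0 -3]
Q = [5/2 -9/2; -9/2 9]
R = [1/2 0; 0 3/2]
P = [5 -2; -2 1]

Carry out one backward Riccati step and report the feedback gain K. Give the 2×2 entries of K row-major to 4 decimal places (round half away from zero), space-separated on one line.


BᵀP = [7.5000 -3.0000; 6.0000 -3.0000]
S = R + BᵀPB = [1/2 0; 0 3/2] + [11.2500 9.0000; 9.0000 9.0000] = [11.7500 9.0000; 9.0000 10.5000]
BᵀPA = [13.5000 12.0000; 12.0000 9.0000]
K = S⁻¹·BᵀPA = [0.7965 1.0619; 0.4602 -0.0531]
A−BK = [-0.1947 0.4071; -0.6195 0.8407]
AᵀP(A−BK) = [0.7257 0.3009; 0.3009 0.7345]
P' = Q + AᵀP(A−BK) = [3.2257 -4.1991; -4.1991 9.7345]
tr(P') = 12.9602

0.7965 1.0619 0.4602 -0.0531


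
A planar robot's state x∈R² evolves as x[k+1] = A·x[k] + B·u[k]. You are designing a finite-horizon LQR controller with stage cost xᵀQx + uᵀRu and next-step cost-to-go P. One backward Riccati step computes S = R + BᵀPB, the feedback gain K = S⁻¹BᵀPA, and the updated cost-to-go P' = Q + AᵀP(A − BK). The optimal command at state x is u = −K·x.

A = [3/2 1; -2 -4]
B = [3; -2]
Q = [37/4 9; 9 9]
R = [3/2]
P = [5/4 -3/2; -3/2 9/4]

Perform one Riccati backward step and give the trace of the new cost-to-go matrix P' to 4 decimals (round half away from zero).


22.4363

BᵀP = [6.7500 -9.0000]
S = R + BᵀPB = [3/2] + [38.2500] = [39.7500]
BᵀPA = [28.1250 42.7500]
K = S⁻¹·BᵀPA = [0.7075 1.0755]
A−BK = [-0.6226 -2.2264; -0.5849 -1.8491]
AᵀP(A−BK) = [0.9127 1.6274; 1.6274 3.2736]
P' = Q + AᵀP(A−BK) = [10.1627 10.6274; 10.6274 12.2736]
tr(P') = 22.4363


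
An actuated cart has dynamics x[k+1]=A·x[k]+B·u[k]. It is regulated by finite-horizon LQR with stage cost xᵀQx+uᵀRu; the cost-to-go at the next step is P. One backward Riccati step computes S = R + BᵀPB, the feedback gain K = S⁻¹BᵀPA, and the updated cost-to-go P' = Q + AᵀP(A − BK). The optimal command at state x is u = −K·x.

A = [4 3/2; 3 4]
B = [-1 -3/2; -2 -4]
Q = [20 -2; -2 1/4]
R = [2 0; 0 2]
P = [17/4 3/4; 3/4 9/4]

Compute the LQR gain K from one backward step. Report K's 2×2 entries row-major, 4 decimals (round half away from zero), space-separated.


-1.1706 -0.3832 -0.5869 -0.7639

BᵀP = [-5.7500 -5.2500; -9.3750 -10.1250]
S = R + BᵀPB = [2 0; 0 2] + [16.2500 29.6250; 29.6250 54.5625] = [18.2500 29.6250; 29.6250 56.5625]
BᵀPA = [-38.7500 -29.6250; -67.8750 -54.5625]
K = S⁻¹·BᵀPA = [-1.1706 -0.3832; -0.5869 -0.7639]
A−BK = [1.9491 -0.0291; -1.6888 0.1778]
AᵀP(A−BK) = [21.0542 1.1738; 1.1738 1.5279]
P' = Q + AᵀP(A−BK) = [41.0542 -0.8262; -0.8262 1.7779]
tr(P') = 42.8321


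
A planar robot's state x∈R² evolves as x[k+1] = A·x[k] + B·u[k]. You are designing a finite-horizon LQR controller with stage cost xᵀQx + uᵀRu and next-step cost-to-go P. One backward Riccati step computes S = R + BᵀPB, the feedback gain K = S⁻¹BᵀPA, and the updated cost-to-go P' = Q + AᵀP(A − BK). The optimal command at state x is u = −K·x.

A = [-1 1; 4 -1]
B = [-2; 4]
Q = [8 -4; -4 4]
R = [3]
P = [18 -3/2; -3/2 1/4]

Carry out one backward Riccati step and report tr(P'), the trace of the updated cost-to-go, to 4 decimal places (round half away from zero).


14.0461

BᵀP = [-42.0000 4.0000]
S = R + BᵀPB = [3] + [100.0000] = [103.0000]
BᵀPA = [58.0000 -46.0000]
K = S⁻¹·BᵀPA = [0.5631 -0.4466]
A−BK = [0.1262 0.1068; 1.7476 0.7864]
AᵀP(A−BK) = [1.3398 -0.5971; -0.5971 0.7063]
P' = Q + AᵀP(A−BK) = [9.3398 -4.5971; -4.5971 4.7063]
tr(P') = 14.0461


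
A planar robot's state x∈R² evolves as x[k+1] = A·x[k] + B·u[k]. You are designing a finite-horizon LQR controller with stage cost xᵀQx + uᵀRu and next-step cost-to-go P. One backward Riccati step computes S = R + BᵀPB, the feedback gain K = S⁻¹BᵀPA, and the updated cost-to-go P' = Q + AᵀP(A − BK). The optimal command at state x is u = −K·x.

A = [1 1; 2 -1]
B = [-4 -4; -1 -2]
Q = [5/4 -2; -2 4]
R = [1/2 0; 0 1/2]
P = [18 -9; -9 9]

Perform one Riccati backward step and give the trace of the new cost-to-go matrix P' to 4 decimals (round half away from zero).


9.2058

BᵀP = [-63.0000 27.0000; -54.0000 18.0000]
S = R + BᵀPB = [1/2 0; 0 1/2] + [225.0000 198.0000; 198.0000 180.0000] = [225.5000 198.0000; 198.0000 180.5000]
BᵀPA = [-9.0000 -90.0000; -18.0000 -72.0000]
K = S⁻¹·BᵀPA = [1.2941 -1.3271; -1.5193 1.0569]
A−BK = [0.0992 -0.0809; 0.2555 -0.2133]
AᵀP(A−BK) = [2.2999 -1.9201; -1.9201 1.6559]
P' = Q + AᵀP(A−BK) = [3.5499 -3.9201; -3.9201 5.6559]
tr(P') = 9.2058


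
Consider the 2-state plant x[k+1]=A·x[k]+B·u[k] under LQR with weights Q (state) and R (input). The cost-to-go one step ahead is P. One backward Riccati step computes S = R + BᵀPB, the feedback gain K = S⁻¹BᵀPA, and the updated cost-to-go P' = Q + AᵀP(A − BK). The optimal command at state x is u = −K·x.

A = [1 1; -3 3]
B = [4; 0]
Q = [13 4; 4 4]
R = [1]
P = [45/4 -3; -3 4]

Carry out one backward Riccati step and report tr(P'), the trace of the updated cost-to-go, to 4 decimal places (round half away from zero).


BᵀP = [45.0000 -12.0000]
S = R + BᵀPB = [1] + [180.0000] = [181.0000]
BᵀPA = [81.0000 9.0000]
K = S⁻¹·BᵀPA = [0.4475 0.0497]
A−BK = [-0.7901 0.8011; -3.0000 3.0000]
AᵀP(A−BK) = [29.0014 -28.7776; -28.7776 28.8025]
P' = Q + AᵀP(A−BK) = [42.0014 -24.7776; -24.7776 32.8025]
tr(P') = 74.8039

74.8039


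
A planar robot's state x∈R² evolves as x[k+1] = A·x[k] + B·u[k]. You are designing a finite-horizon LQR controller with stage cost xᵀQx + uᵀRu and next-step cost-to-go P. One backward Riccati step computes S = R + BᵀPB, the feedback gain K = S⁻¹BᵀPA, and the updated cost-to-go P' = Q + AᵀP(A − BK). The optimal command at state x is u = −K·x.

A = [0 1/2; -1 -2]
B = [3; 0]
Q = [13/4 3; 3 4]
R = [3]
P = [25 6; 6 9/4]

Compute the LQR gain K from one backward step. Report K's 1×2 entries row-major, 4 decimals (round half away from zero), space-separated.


-0.0789 0.0066

BᵀP = [75.0000 18.0000]
S = R + BᵀPB = [3] + [225.0000] = [228.0000]
BᵀPA = [-18.0000 1.5000]
K = S⁻¹·BᵀPA = [-0.0789 0.0066]
A−BK = [0.2368 0.4803; -1.0000 -2.0000]
AᵀP(A−BK) = [0.8289 1.6184; 1.6184 3.2401]
P' = Q + AᵀP(A−BK) = [4.0789 4.6184; 4.6184 7.2401]
tr(P') = 11.3191


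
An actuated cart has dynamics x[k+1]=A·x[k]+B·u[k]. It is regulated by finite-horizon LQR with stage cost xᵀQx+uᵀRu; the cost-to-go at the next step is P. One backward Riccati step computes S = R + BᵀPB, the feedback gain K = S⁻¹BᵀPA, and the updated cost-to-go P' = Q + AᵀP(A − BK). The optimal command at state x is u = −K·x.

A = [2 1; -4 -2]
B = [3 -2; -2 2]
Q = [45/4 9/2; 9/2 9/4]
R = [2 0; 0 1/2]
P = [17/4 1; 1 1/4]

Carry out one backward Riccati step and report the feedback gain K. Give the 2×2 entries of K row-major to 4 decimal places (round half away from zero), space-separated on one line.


BᵀP = [10.7500 2.5000; -6.5000 -1.5000]
S = R + BᵀPB = [2 0; 0 1/2] + [27.2500 -16.5000; -16.5000 10.0000] = [29.2500 -16.5000; -16.5000 10.5000]
BᵀPA = [11.5000 5.7500; -7.0000 -3.5000]
K = S⁻¹·BᵀPA = [0.1505 0.0753; -0.4301 -0.2151]
A−BK = [0.6882 0.3441; -2.8387 -1.4194]
AᵀP(A−BK) = [0.2581 0.1290; 0.1290 0.0645]
P' = Q + AᵀP(A−BK) = [11.5081 4.6290; 4.6290 2.3145]
tr(P') = 13.8226

0.1505 0.0753 -0.4301 -0.2151


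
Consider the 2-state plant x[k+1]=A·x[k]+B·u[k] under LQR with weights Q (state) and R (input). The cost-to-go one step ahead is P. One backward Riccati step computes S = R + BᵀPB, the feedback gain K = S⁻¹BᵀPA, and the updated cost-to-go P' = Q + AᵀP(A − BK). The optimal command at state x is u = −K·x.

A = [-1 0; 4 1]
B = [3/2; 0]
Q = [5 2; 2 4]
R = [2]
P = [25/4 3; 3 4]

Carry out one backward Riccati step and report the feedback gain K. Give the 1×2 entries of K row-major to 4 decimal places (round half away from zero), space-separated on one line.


BᵀP = [9.3750 4.5000]
S = R + BᵀPB = [2] + [14.0625] = [16.0625]
BᵀPA = [8.6250 4.5000]
K = S⁻¹·BᵀPA = [0.5370 0.2802]
A−BK = [-1.8054 -0.4202; 4.0000 1.0000]
AᵀP(A−BK) = [41.6187 10.5837; 10.5837 2.7393]
P' = Q + AᵀP(A−BK) = [46.6187 12.5837; 12.5837 6.7393]
tr(P') = 53.3580

0.5370 0.2802


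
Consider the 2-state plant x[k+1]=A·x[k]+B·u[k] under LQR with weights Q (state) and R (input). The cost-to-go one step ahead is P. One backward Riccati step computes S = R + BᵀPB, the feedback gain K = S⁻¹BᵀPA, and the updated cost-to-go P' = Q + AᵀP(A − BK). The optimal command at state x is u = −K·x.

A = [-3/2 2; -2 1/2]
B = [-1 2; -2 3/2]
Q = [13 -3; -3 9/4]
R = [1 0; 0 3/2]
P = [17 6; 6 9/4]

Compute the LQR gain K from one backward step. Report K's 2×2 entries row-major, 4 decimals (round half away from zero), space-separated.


0.5340 -0.4189 -0.5053 0.5679

BᵀP = [-29.0000 -10.5000; 43.0000 15.3750]
S = R + BᵀPB = [1 0; 0 3/2] + [50.0000 -73.7500; -73.7500 109.0625] = [51.0000 -73.7500; -73.7500 110.5625]
BᵀPA = [64.5000 -63.2500; -95.2500 93.6875]
K = S⁻¹·BᵀPA = [0.5340 -0.4189; -0.5053 0.5679]
A−BK = [0.0446 0.4452; -0.1741 -1.1897]
AᵀP(A−BK) = [0.6770 -0.6340; -0.6340 0.8575]
P' = Q + AᵀP(A−BK) = [13.6770 -3.6340; -3.6340 3.1075]
tr(P') = 16.7845


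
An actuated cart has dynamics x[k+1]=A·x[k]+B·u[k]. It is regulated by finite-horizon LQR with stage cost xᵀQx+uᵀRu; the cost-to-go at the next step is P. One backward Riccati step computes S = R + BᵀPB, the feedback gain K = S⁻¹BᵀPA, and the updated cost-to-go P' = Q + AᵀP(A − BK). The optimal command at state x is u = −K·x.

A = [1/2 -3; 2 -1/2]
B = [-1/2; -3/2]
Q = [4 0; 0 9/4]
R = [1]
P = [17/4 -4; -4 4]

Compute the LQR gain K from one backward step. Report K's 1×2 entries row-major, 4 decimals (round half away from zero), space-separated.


BᵀP = [3.8750 -4.0000]
S = R + BᵀPB = [1] + [4.0625] = [5.0625]
BᵀPA = [-6.0625 -9.6250]
K = S⁻¹·BᵀPA = [-1.1975 -1.9012]
A−BK = [-0.0988 -3.9506; 0.2037 -3.3519]
AᵀP(A−BK) = [1.8025 3.0988; 3.0988 8.9506]
P' = Q + AᵀP(A−BK) = [5.8025 3.0988; 3.0988 11.2006]
tr(P') = 17.0031

-1.1975 -1.9012


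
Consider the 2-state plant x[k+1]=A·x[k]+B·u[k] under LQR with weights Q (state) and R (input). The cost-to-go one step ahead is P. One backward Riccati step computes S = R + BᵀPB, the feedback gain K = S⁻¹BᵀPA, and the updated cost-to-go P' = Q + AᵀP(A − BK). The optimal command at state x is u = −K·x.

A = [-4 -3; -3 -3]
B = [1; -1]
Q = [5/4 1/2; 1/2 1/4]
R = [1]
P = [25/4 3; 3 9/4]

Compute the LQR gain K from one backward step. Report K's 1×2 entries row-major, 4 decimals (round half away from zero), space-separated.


BᵀP = [3.2500 0.7500]
S = R + BᵀPB = [1] + [2.5000] = [3.5000]
BᵀPA = [-15.2500 -12.0000]
K = S⁻¹·BᵀPA = [-4.3571 -3.4286]
A−BK = [0.3571 0.4286; -7.3571 -6.4286]
AᵀP(A−BK) = [125.8036 105.9643; 105.9643 89.3571]
P' = Q + AᵀP(A−BK) = [127.0536 106.4643; 106.4643 89.6071]
tr(P') = 216.6607

-4.3571 -3.4286


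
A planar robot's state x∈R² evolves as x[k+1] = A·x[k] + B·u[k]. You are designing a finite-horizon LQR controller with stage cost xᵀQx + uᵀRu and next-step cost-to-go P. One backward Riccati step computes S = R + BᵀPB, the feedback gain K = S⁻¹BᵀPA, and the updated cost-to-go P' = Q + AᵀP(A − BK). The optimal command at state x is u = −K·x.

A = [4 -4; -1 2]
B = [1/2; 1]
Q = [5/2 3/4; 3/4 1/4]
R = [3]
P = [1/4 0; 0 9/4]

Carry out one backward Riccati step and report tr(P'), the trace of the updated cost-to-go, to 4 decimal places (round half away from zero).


18.4118

BᵀP = [0.1250 2.2500]
S = R + BᵀPB = [3] + [2.3125] = [5.3125]
BᵀPA = [-1.7500 4.0000]
K = S⁻¹·BᵀPA = [-0.3294 0.7529]
A−BK = [4.1647 -4.3765; -0.6706 1.2471]
AᵀP(A−BK) = [5.6735 -7.1824; -7.1824 9.9882]
P' = Q + AᵀP(A−BK) = [8.1735 -6.4324; -6.4324 10.2382]
tr(P') = 18.4118


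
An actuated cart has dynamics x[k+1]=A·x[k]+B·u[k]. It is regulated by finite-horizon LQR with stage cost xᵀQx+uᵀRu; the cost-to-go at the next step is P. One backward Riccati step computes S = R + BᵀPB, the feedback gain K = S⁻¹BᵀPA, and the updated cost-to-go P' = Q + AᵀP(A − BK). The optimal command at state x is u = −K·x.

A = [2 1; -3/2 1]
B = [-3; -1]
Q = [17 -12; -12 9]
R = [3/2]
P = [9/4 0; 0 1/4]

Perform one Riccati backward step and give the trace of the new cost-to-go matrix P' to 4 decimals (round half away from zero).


28.0050

BᵀP = [-6.7500 -0.2500]
S = R + BᵀPB = [3/2] + [20.5000] = [22.0000]
BᵀPA = [-13.1250 -7.0000]
K = S⁻¹·BᵀPA = [-0.5966 -0.3182]
A−BK = [0.2102 0.0455; -2.0966 0.6818]
AᵀP(A−BK) = [1.7322 -0.0511; -0.0511 0.2727]
P' = Q + AᵀP(A−BK) = [18.7322 -12.0511; -12.0511 9.2727]
tr(P') = 28.0050


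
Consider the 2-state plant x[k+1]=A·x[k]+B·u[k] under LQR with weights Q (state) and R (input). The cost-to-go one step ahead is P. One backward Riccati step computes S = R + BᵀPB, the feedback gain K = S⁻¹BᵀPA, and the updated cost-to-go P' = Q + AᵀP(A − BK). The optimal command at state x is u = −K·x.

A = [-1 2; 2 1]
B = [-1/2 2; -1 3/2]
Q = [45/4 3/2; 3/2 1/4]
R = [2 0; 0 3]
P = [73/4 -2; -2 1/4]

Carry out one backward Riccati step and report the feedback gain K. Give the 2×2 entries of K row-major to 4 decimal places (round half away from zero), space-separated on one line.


BᵀP = [-7.1250 0.7500; 33.5000 -3.6250]
S = R + BᵀPB = [2 0; 0 3] + [2.8125 -13.1250; -13.1250 61.5625] = [4.8125 -13.1250; -13.1250 64.5625]
BᵀPA = [8.6250 -13.5000; -40.7500 63.3750]
K = S⁻¹·BᵀPA = [0.1590 -0.2875; -0.5989 0.9232]
A−BK = [0.2772 0.0099; 3.0573 -0.6722]
AᵀP(A−BK) = [1.4756 -1.9015; -1.9015 2.8635]
P' = Q + AᵀP(A−BK) = [12.7256 -0.4015; -0.4015 3.1135]
tr(P') = 15.8390

0.1590 -0.2875 -0.5989 0.9232


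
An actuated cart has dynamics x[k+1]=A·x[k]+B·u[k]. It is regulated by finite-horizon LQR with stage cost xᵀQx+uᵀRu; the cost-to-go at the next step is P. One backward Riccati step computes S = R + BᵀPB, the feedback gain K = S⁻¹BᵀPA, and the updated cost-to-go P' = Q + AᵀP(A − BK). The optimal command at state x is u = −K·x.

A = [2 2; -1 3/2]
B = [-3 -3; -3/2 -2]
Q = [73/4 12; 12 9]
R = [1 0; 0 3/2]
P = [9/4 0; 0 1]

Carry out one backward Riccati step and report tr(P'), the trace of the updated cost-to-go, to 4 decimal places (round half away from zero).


BᵀP = [-6.7500 -1.5000; -6.7500 -2.0000]
S = R + BᵀPB = [1 0; 0 3/2] + [22.5000 23.2500; 23.2500 24.2500] = [23.5000 23.2500; 23.2500 25.7500]
BᵀPA = [-12.0000 -15.7500; -11.5000 -16.5000]
K = S⁻¹·BᵀPA = [-0.6447 -0.3398; 0.1355 -0.3340]
A−BK = [0.4724 -0.0213; -1.6960 0.3224]
AᵀP(A−BK) = [3.8219 -0.4182; -0.4182 0.3877]
P' = Q + AᵀP(A−BK) = [22.0719 11.5818; 11.5818 9.3877]
tr(P') = 31.4596

31.4596


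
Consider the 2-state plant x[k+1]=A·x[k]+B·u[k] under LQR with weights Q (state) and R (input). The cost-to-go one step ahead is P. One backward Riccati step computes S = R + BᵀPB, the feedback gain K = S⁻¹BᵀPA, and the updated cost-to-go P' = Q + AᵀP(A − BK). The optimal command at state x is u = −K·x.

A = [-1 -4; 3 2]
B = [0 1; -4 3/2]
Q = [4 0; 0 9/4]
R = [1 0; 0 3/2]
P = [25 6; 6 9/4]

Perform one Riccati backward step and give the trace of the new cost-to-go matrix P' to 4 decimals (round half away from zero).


30.6942

BᵀP = [-24.0000 -9.0000; 34.0000 9.3750]
S = R + BᵀPB = [1 0; 0 3/2] + [36.0000 -37.5000; -37.5000 48.0625] = [37.0000 -37.5000; -37.5000 49.5625]
BᵀPA = [-3.0000 78.0000; -5.8750 -117.2500]
K = S⁻¹·BᵀPA = [-0.8630 -1.2419; -0.7715 -3.3054]
A−BK = [-0.2285 -0.6946; 0.7052 1.9904]
AᵀP(A−BK) = [2.1282 6.3552; 6.3552 22.3160]
P' = Q + AᵀP(A−BK) = [6.1282 6.3552; 6.3552 24.5660]
tr(P') = 30.6942


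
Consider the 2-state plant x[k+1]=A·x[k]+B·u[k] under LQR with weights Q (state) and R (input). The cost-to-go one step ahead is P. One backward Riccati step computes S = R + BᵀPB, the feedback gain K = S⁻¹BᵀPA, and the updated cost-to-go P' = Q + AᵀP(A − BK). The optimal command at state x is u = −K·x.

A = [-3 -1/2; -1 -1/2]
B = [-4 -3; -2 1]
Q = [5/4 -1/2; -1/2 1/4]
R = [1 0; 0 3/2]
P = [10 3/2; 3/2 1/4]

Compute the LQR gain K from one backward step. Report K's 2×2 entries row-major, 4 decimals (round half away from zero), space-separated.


0.5665 0.1093 0.2459 0.0360

BᵀP = [-43.0000 -6.5000; -28.5000 -4.2500]
S = R + BᵀPB = [1 0; 0 3/2] + [185.0000 122.5000; 122.5000 81.2500] = [186.0000 122.5000; 122.5000 82.7500]
BᵀPA = [135.5000 24.7500; 89.7500 16.3750]
K = S⁻¹·BᵀPA = [0.5665 0.1093; 0.2459 0.0360]
A−BK = [0.0039 0.0454; -0.1129 -0.3173]
AᵀP(A−BK) = [0.4137 0.0764; 0.0764 0.0165]
P' = Q + AᵀP(A−BK) = [1.6637 -0.4236; -0.4236 0.2665]
tr(P') = 1.9302


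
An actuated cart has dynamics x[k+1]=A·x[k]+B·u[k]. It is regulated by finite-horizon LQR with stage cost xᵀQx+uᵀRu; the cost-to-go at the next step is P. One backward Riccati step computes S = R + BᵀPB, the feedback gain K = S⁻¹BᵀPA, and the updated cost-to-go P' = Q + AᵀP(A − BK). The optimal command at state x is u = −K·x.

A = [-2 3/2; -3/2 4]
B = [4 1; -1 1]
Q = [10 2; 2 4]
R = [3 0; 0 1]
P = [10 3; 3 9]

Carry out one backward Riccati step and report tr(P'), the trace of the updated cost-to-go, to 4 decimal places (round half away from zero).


BᵀP = [37.0000 3.0000; 13.0000 12.0000]
S = R + BᵀPB = [3 0; 0 1] + [145.0000 40.0000; 40.0000 25.0000] = [148.0000 40.0000; 40.0000 26.0000]
BᵀPA = [-78.5000 67.5000; -44.0000 67.5000]
K = S⁻¹·BᵀPA = [-0.1250 -0.4204; -1.5000 3.2429]
A−BK = [0.0000 -0.0614; -0.1250 0.3367]
AᵀP(A−BK) = [2.4375 -5.0625; -5.0625 11.9806]
P' = Q + AᵀP(A−BK) = [12.4375 -3.0625; -3.0625 15.9806]
tr(P') = 28.4181

28.4181


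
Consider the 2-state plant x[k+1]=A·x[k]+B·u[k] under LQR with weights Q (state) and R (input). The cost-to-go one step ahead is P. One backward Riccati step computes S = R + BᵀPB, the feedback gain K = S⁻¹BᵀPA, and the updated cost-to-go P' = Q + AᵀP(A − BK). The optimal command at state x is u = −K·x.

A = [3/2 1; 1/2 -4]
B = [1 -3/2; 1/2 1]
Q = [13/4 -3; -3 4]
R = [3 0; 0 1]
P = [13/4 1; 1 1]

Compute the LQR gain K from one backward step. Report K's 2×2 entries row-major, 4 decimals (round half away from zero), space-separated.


BᵀP = [3.7500 1.5000; -3.8750 -0.5000]
S = R + BᵀPB = [3 0; 0 1] + [4.5000 -4.1250; -4.1250 5.3125] = [7.5000 -4.1250; -4.1250 6.3125]
BᵀPA = [6.3750 -2.2500; -6.0625 -1.8750]
K = S⁻¹·BᵀPA = [0.5023 -0.7233; -0.6321 -0.7697]
A−BK = [0.0495 0.5688; 0.8810 -2.8686]
AᵀP(A−BK) = [2.0278 -2.6801; -2.6801 8.1793]
P' = Q + AᵀP(A−BK) = [5.2778 -5.6801; -5.6801 12.1793]
tr(P') = 17.4571

0.5023 -0.7233 -0.6321 -0.7697


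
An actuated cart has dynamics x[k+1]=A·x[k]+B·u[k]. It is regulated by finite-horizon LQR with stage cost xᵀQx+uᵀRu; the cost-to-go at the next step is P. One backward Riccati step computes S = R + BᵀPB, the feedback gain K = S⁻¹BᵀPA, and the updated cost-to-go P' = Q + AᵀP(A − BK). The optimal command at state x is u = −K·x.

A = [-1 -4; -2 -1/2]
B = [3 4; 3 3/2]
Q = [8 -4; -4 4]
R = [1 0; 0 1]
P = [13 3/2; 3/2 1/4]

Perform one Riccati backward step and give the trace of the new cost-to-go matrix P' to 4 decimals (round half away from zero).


BᵀP = [43.5000 5.2500; 54.2500 6.3750]
S = R + BᵀPB = [1 0; 0 1] + [146.2500 181.8750; 181.8750 226.5625] = [147.2500 181.8750; 181.8750 227.5625]
BᵀPA = [-54.0000 -176.6250; -67.0000 -220.1875]
K = S⁻¹·BᵀPA = [-0.2389 -0.3409; -0.1035 -0.6951]
A−BK = [0.1306 -0.1968; -1.1280 1.5655]
AᵀP(A−BK) = [0.1657 0.0174; 0.0174 0.7913]
P' = Q + AᵀP(A−BK) = [8.1657 -3.9826; -3.9826 4.7913]
tr(P') = 12.9570

12.9570


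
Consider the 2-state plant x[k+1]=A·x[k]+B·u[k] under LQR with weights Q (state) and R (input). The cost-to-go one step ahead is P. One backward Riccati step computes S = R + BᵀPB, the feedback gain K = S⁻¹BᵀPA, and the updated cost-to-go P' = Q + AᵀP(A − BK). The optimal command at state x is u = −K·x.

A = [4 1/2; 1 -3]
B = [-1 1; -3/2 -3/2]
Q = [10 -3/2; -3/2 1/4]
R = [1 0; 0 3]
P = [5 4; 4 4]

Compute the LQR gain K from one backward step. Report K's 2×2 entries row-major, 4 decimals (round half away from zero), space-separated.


BᵀP = [-11.0000 -10.0000; -1.0000 -2.0000]
S = R + BᵀPB = [1 0; 0 3] + [26.0000 4.0000; 4.0000 2.0000] = [27.0000 4.0000; 4.0000 5.0000]
BᵀPA = [-54.0000 24.5000; -6.0000 5.5000]
K = S⁻¹·BᵀPA = [-2.0672 0.8445; 0.4538 0.4244]
A−BK = [1.4790 0.9202; -1.4202 -1.0966]
AᵀP(A−BK) = [7.0924 0.1513; 0.1513 2.2248]
P' = Q + AᵀP(A−BK) = [17.0924 -1.3487; -1.3487 2.4748]
tr(P') = 19.5672

-2.0672 0.8445 0.4538 0.4244


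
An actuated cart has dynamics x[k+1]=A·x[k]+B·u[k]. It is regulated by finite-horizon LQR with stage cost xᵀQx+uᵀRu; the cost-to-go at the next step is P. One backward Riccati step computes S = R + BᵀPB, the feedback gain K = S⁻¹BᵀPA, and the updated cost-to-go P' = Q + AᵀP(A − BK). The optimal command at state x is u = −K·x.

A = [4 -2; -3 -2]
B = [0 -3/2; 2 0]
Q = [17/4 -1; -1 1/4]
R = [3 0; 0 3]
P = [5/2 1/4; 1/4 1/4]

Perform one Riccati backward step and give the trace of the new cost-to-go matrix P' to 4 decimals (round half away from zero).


22.9931

BᵀP = [0.5000 0.5000; -3.7500 -0.3750]
S = R + BᵀPB = [3 0; 0 3] + [1.0000 -0.7500; -0.7500 5.6250] = [4.0000 -0.7500; -0.7500 8.6250]
BᵀPA = [0.5000 -2.0000; -13.8750 8.2500]
K = S⁻¹·BᵀPA = [-0.1796 -0.3260; -1.6243 0.9282]
A−BK = [1.5635 -0.6077; -2.6409 -1.3481]
AᵀP(A−BK) = [13.8025 -5.9586; -5.9586 4.6906]
P' = Q + AᵀP(A−BK) = [18.0525 -6.9586; -6.9586 4.9406]
tr(P') = 22.9931


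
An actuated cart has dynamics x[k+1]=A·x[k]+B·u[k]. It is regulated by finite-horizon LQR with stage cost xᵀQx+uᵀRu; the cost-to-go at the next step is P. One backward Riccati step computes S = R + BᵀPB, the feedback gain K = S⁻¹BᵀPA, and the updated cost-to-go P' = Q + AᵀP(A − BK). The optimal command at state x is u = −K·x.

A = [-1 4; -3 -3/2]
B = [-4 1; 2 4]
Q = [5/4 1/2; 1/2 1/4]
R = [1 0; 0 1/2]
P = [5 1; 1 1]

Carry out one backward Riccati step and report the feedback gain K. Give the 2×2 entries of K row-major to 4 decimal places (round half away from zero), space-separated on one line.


0.0618 -0.9522 -0.7591 0.1269

BᵀP = [-18.0000 -2.0000; 9.0000 5.0000]
S = R + BᵀPB = [1 0; 0 1/2] + [68.0000 -26.0000; -26.0000 29.0000] = [69.0000 -26.0000; -26.0000 29.5000]
BᵀPA = [24.0000 -69.0000; -24.0000 28.5000]
K = S⁻¹·BᵀPA = [0.0618 -0.9522; -0.7591 0.1269]
A−BK = [0.0063 0.0644; -0.0872 -0.1032]
AᵀP(A−BK) = [0.2986 -0.1022; -0.1022 0.9328]
P' = Q + AᵀP(A−BK) = [1.5486 0.3978; 0.3978 1.1828]
tr(P') = 2.7314
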